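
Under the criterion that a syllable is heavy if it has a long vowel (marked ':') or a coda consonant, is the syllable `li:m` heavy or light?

heavy

`li:m`: long vowel, closed (coda /m/). Long vowel and closed → heavy.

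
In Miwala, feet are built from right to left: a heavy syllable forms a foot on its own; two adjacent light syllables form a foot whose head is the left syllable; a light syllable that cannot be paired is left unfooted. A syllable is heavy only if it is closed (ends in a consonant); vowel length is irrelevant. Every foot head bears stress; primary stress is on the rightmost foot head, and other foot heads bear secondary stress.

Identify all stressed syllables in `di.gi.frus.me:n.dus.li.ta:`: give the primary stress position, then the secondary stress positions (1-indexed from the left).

primary 6, secondary 1, 3, 4, 5

Weights: 1 di L, 2 gi L, 3 frus H, 4 me:n H, 5 dus H, 6 li L, 7 ta: L.
Parse right to left (heavy = foot alone; LL = one foot; stranded L unfooted): (ˈdi.gi) (ˈfrus) (ˈme:n) (ˈdus) (ˈli.ta:).
Foot heads: 1, 3, 4, 5, 6.
Primary stress on the rightmost head = syllable 6.
Secondary stress on 1, 3, 4, 5: ˌdi.gi.ˌfrus.ˌme:n.ˌdus.ˈli.ta:.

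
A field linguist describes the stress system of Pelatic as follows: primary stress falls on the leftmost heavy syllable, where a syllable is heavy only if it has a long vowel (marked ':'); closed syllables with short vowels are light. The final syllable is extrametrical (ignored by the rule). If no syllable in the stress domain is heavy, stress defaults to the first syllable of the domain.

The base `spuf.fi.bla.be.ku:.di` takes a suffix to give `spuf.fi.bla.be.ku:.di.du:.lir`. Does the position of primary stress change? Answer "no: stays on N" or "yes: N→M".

no: stays on 5

Base `spuf.fi.bla.be.ku:.di` (6 syllables):
  The final syllable (6, di) is extrametrical; the stress domain is syllables 1–5.
  Weights: 1 spuf L, 2 fi L, 3 bla L, 4 be L, 5 ku: H.
  Heavy syllables in the domain: 5. The leftmost is syllable 5 (ku:).
  → primary stress on syllable 5.
Suffixed `spuf.fi.bla.be.ku:.di.du:.lir` (8 syllables):
  The final syllable (8, lir) is extrametrical; the stress domain is syllables 1–7.
  Weights: 1 spuf L, 2 fi L, 3 bla L, 4 be L, 5 ku: H, 6 di L, 7 du: H.
  Heavy syllables in the domain: 5, 7. The leftmost is syllable 5 (ku:).
  → primary stress on syllable 5.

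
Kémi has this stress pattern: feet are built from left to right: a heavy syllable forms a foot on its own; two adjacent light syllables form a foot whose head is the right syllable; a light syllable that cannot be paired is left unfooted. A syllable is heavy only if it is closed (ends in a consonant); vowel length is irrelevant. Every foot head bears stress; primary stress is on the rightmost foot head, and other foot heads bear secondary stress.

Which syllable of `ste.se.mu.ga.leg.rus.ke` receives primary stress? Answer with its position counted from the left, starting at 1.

Weights: 1 ste L, 2 se L, 3 mu L, 4 ga L, 5 leg H, 6 rus H, 7 ke L.
Parse left to right (heavy = foot alone; LL = one foot; stranded L unfooted): (ste.ˈse) (mu.ˈga) (ˈleg) (ˈrus) ke.
Foot heads: 2, 4, 5, 6.
Primary stress on the rightmost head = syllable 6.
Primary stress: syllable 6 → ste.se.mu.ga.leg.ˈrus.ke.

6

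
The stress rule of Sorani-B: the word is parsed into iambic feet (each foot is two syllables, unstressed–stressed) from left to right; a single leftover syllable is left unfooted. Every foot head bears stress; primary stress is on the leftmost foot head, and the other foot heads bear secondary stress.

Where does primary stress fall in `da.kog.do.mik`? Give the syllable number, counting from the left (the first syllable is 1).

2

Parse left to right into iambic (σˈσ) feet: (da.ˈkog) (do.ˈmik).
Foot heads (stressed positions): 2, 4.
End Rule Leftmost: primary stress on the leftmost head = syllable 2.
Primary stress: syllable 2 → da.ˈkog.do.mik.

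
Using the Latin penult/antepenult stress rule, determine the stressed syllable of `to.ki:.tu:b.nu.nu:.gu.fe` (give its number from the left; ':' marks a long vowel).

5

Classical Latin: stress the penult if heavy (long vowel or closed), else the antepenult.
Weights: 5 nu: H, 6 gu L, 7 fe L.
The penult (syllable 6, gu) is light, so stress falls on the antepenult (syllable 5, nu:).
Stress on syllable 5: to.ki:.tu:b.nu.ˈnu:.gu.fe.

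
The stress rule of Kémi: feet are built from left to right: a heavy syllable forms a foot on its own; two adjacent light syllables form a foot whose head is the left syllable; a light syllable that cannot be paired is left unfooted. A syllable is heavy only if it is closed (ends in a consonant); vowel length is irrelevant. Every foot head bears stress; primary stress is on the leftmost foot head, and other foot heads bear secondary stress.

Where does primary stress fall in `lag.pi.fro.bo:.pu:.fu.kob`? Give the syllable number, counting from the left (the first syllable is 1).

Weights: 1 lag H, 2 pi L, 3 fro L, 4 bo: L, 5 pu: L, 6 fu L, 7 kob H.
Parse left to right (heavy = foot alone; LL = one foot; stranded L unfooted): (ˈlag) (ˈpi.fro) (ˈbo:.pu:) fu (ˈkob).
Foot heads: 1, 2, 4, 7.
Primary stress on the leftmost head = syllable 1.
Primary stress: syllable 1 → ˈlag.pi.fro.bo:.pu:.fu.kob.

1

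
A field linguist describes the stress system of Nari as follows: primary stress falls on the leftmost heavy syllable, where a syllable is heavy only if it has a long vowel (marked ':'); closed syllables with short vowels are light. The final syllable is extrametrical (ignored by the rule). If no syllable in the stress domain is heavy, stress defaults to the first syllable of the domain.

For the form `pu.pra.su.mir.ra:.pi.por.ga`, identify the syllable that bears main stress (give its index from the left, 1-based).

The final syllable (8, ga) is extrametrical; the stress domain is syllables 1–7.
Weights: 1 pu L, 2 pra L, 3 su L, 4 mir L, 5 ra: H, 6 pi L, 7 por L.
Heavy syllables in the domain: 5. The leftmost is syllable 5 (ra:).
Primary stress: syllable 5 → pu.pra.su.mir.ˈra:.pi.por.ga.

5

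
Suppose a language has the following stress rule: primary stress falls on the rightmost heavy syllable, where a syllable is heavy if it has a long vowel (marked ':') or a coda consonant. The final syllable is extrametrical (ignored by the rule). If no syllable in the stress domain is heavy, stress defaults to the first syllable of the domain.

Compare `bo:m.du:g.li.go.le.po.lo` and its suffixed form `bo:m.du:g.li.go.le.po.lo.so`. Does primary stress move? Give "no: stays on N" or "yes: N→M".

no: stays on 2

Base `bo:m.du:g.li.go.le.po.lo` (7 syllables):
  The final syllable (7, lo) is extrametrical; the stress domain is syllables 1–6.
  Weights: 1 bo:m H, 2 du:g H, 3 li L, 4 go L, 5 le L, 6 po L.
  Heavy syllables in the domain: 1, 2. The rightmost is syllable 2 (du:g).
  → primary stress on syllable 2.
Suffixed `bo:m.du:g.li.go.le.po.lo.so` (8 syllables):
  The final syllable (8, so) is extrametrical; the stress domain is syllables 1–7.
  Weights: 1 bo:m H, 2 du:g H, 3 li L, 4 go L, 5 le L, 6 po L, 7 lo L.
  Heavy syllables in the domain: 1, 2. The rightmost is syllable 2 (du:g).
  → primary stress on syllable 2.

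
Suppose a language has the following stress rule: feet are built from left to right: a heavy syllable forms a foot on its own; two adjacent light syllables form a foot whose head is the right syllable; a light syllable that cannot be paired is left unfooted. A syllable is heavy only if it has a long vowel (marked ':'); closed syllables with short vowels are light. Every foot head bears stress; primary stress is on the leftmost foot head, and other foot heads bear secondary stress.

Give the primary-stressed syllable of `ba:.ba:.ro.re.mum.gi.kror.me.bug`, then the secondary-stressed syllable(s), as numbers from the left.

Weights: 1 ba: H, 2 ba: H, 3 ro L, 4 re L, 5 mum L, 6 gi L, 7 kror L, 8 me L, 9 bug L.
Parse left to right (heavy = foot alone; LL = one foot; stranded L unfooted): (ˈba:) (ˈba:) (ro.ˈre) (mum.ˈgi) (kror.ˈme) bug.
Foot heads: 1, 2, 4, 6, 8.
Primary stress on the leftmost head = syllable 1.
Secondary stress on 2, 4, 6, 8: ˈba:.ˌba:.ro.ˌre.mum.ˌgi.kror.ˌme.bug.

primary 1, secondary 2, 4, 6, 8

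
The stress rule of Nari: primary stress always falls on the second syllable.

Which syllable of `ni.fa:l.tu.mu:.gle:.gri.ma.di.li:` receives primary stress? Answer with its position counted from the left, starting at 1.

2

The word has 9 syllables; the second syllable is syllable 2 (fa:l).
Primary stress: syllable 2 → ni.ˈfa:l.tu.mu:.gle:.gri.ma.di.li:.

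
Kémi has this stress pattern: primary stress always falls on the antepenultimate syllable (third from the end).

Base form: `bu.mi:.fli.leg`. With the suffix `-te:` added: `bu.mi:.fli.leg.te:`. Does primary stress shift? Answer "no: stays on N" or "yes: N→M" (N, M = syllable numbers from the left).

Base `bu.mi:.fli.leg` (4 syllables):
  The word has 4 syllables; the antepenultimate syllable (third from the end) is syllable 2 (mi:).
  → primary stress on syllable 2.
Suffixed `bu.mi:.fli.leg.te:` (5 syllables):
  The word has 5 syllables; the antepenultimate syllable (third from the end) is syllable 3 (fli).
  → primary stress on syllable 3.

yes: 2→3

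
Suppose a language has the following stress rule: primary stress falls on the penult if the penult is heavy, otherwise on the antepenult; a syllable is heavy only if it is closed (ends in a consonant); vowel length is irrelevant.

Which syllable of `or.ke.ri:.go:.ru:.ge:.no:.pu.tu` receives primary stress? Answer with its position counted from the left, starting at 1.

Weights: 7 no: L, 8 pu L, 9 tu L.
The penult (syllable 8, pu) is light, so stress falls on the antepenult (syllable 7, no:).
Primary stress: syllable 7 → or.ke.ri:.go:.ru:.ge:.ˈno:.pu.tu.

7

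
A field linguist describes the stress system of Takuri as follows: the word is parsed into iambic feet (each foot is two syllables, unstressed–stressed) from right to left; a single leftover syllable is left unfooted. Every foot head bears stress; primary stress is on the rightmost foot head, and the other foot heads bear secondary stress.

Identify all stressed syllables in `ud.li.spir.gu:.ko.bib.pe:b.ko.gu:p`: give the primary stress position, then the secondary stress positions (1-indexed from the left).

primary 9, secondary 3, 5, 7

Parse right to left into iambic (σˈσ) feet: ud (li.ˈspir) (gu:.ˈko) (bib.ˈpe:b) (ko.ˈgu:p). Syllable 1 is left unfooted.
Foot heads (stressed positions): 3, 5, 7, 9.
End Rule Rightmost: primary stress on the rightmost head = syllable 9.
Secondary stress on 3, 5, 7: ud.li.ˌspir.gu:.ˌko.bib.ˌpe:b.ko.ˈgu:p.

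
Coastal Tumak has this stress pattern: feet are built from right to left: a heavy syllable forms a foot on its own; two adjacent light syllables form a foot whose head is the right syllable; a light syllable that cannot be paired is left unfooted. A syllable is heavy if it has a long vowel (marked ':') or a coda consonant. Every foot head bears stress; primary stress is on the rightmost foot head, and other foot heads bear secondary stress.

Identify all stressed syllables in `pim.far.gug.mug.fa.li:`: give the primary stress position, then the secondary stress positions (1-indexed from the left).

primary 6, secondary 1, 2, 3, 4

Weights: 1 pim H, 2 far H, 3 gug H, 4 mug H, 5 fa L, 6 li: H.
Parse right to left (heavy = foot alone; LL = one foot; stranded L unfooted): (ˈpim) (ˈfar) (ˈgug) (ˈmug) fa (ˈli:).
Foot heads: 1, 2, 3, 4, 6.
Primary stress on the rightmost head = syllable 6.
Secondary stress on 1, 2, 3, 4: ˌpim.ˌfar.ˌgug.ˌmug.fa.ˈli:.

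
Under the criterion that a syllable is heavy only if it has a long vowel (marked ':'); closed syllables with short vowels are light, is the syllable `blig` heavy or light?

light

`blig`: short vowel, closed (coda /g/). Short vowel → light.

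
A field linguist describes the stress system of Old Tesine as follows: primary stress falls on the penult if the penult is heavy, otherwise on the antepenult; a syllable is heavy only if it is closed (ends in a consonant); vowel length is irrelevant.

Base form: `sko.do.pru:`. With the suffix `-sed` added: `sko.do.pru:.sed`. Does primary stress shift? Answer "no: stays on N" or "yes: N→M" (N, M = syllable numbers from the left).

Base `sko.do.pru:` (3 syllables):
  Weights: 1 sko L, 2 do L, 3 pru: L.
  The penult (syllable 2, do) is light, so stress falls on the antepenult (syllable 1, sko).
  → primary stress on syllable 1.
Suffixed `sko.do.pru:.sed` (4 syllables):
  Weights: 2 do L, 3 pru: L, 4 sed H.
  The penult (syllable 3, pru:) is light, so stress falls on the antepenult (syllable 2, do).
  → primary stress on syllable 2.

yes: 1→2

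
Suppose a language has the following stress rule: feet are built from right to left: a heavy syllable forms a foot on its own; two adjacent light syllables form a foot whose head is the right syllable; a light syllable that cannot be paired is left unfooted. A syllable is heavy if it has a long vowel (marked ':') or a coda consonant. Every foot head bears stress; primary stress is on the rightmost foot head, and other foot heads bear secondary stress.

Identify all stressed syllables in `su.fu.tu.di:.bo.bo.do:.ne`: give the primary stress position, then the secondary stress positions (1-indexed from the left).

Weights: 1 su L, 2 fu L, 3 tu L, 4 di: H, 5 bo L, 6 bo L, 7 do: H, 8 ne L.
Parse right to left (heavy = foot alone; LL = one foot; stranded L unfooted): su (fu.ˈtu) (ˈdi:) (bo.ˈbo) (ˈdo:) ne.
Foot heads: 3, 4, 6, 7.
Primary stress on the rightmost head = syllable 7.
Secondary stress on 3, 4, 6: su.fu.ˌtu.ˌdi:.bo.ˌbo.ˈdo:.ne.

primary 7, secondary 3, 4, 6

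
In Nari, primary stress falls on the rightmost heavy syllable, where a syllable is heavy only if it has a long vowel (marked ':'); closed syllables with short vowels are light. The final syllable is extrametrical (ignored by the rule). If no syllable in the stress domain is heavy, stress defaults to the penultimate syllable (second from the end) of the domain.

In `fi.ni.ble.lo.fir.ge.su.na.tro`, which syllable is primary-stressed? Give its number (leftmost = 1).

7

The final syllable (9, tro) is extrametrical; the stress domain is syllables 1–8.
Weights: 1 fi L, 2 ni L, 3 ble L, 4 lo L, 5 fir L, 6 ge L, 7 su L, 8 na L.
No heavy syllable in the domain; default to the penultimate syllable (second from the end) of the domain = syllable 7.
Primary stress: syllable 7 → fi.ni.ble.lo.fir.ge.ˈsu.na.tro.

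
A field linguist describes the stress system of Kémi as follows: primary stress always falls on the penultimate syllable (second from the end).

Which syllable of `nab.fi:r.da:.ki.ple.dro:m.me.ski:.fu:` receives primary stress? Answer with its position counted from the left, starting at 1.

8

The word has 9 syllables; the penultimate syllable (second from the end) is syllable 8 (ski:).
Primary stress: syllable 8 → nab.fi:r.da:.ki.ple.dro:m.me.ˈski:.fu:.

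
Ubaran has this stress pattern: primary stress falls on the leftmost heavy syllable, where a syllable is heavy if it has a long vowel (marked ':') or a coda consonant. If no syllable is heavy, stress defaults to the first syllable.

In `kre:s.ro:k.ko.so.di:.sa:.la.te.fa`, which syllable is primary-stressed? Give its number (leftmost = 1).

Weights: 1 kre:s H, 2 ro:k H, 3 ko L, 4 so L, 5 di: H, 6 sa: H, 7 la L, 8 te L, 9 fa L.
Heavy syllables in the domain: 1, 2, 5, 6. The leftmost is syllable 1 (kre:s).
Primary stress: syllable 1 → ˈkre:s.ro:k.ko.so.di:.sa:.la.te.fa.

1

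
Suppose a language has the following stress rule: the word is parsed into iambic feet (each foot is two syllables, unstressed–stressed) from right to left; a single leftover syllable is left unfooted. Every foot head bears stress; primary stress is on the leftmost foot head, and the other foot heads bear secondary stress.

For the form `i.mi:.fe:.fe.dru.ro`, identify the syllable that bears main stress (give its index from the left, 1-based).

Parse right to left into iambic (σˈσ) feet: (i.ˈmi:) (fe:.ˈfe) (dru.ˈro).
Foot heads (stressed positions): 2, 4, 6.
End Rule Leftmost: primary stress on the leftmost head = syllable 2.
Primary stress: syllable 2 → i.ˈmi:.fe:.fe.dru.ro.

2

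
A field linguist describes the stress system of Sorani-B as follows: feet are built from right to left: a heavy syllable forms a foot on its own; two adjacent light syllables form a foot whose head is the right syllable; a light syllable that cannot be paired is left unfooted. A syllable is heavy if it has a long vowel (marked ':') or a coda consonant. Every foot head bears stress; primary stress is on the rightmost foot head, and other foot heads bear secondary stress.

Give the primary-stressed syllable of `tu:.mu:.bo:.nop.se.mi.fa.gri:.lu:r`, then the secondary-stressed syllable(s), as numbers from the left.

Weights: 1 tu: H, 2 mu: H, 3 bo: H, 4 nop H, 5 se L, 6 mi L, 7 fa L, 8 gri: H, 9 lu:r H.
Parse right to left (heavy = foot alone; LL = one foot; stranded L unfooted): (ˈtu:) (ˈmu:) (ˈbo:) (ˈnop) se (mi.ˈfa) (ˈgri:) (ˈlu:r).
Foot heads: 1, 2, 3, 4, 7, 8, 9.
Primary stress on the rightmost head = syllable 9.
Secondary stress on 1, 2, 3, 4, 7, 8: ˌtu:.ˌmu:.ˌbo:.ˌnop.se.mi.ˌfa.ˌgri:.ˈlu:r.

primary 9, secondary 1, 2, 3, 4, 7, 8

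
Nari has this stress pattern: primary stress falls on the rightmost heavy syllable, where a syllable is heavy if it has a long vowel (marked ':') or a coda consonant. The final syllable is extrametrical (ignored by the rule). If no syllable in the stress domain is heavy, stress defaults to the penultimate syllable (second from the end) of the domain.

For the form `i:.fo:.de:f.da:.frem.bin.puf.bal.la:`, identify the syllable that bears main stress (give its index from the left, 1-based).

The final syllable (9, la:) is extrametrical; the stress domain is syllables 1–8.
Weights: 1 i: H, 2 fo: H, 3 de:f H, 4 da: H, 5 frem H, 6 bin H, 7 puf H, 8 bal H.
Heavy syllables in the domain: 1, 2, 3, 4, 5, 6, 7, 8. The rightmost is syllable 8 (bal).
Primary stress: syllable 8 → i:.fo:.de:f.da:.frem.bin.puf.ˈbal.la:.

8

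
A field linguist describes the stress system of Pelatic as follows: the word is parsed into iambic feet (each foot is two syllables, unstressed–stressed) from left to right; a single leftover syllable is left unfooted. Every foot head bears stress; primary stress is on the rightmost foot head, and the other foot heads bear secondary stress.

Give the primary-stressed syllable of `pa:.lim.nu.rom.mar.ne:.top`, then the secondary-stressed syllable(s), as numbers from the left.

Parse left to right into iambic (σˈσ) feet: (pa:.ˈlim) (nu.ˈrom) (mar.ˈne:) top. Syllable 7 is left unfooted.
Foot heads (stressed positions): 2, 4, 6.
End Rule Rightmost: primary stress on the rightmost head = syllable 6.
Secondary stress on 2, 4: pa:.ˌlim.nu.ˌrom.mar.ˈne:.top.

primary 6, secondary 2, 4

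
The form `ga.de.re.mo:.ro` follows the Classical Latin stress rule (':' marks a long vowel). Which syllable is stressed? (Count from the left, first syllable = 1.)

Classical Latin: stress the penult if heavy (long vowel or closed), else the antepenult.
Weights: 3 re L, 4 mo: H, 5 ro L.
The penult (syllable 4, mo:) is heavy, so it takes stress.
Stress on syllable 4: ga.de.re.ˈmo:.ro.

4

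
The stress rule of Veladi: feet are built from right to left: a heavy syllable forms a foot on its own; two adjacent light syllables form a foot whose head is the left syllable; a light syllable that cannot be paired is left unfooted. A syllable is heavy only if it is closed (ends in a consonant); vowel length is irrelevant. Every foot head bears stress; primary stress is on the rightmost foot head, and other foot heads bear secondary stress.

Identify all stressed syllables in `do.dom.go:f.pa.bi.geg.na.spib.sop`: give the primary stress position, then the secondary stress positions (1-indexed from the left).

primary 9, secondary 2, 3, 4, 6, 8

Weights: 1 do L, 2 dom H, 3 go:f H, 4 pa L, 5 bi L, 6 geg H, 7 na L, 8 spib H, 9 sop H.
Parse right to left (heavy = foot alone; LL = one foot; stranded L unfooted): do (ˈdom) (ˈgo:f) (ˈpa.bi) (ˈgeg) na (ˈspib) (ˈsop).
Foot heads: 2, 3, 4, 6, 8, 9.
Primary stress on the rightmost head = syllable 9.
Secondary stress on 2, 3, 4, 6, 8: do.ˌdom.ˌgo:f.ˌpa.bi.ˌgeg.na.ˌspib.ˈsop.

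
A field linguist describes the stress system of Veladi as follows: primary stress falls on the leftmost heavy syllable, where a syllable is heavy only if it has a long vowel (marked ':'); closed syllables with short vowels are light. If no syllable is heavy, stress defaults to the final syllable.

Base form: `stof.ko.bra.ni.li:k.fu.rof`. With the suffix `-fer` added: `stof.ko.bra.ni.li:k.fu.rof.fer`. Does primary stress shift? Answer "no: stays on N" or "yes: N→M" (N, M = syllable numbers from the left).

Base `stof.ko.bra.ni.li:k.fu.rof` (7 syllables):
  Weights: 1 stof L, 2 ko L, 3 bra L, 4 ni L, 5 li:k H, 6 fu L, 7 rof L.
  Heavy syllables in the domain: 5. The leftmost is syllable 5 (li:k).
  → primary stress on syllable 5.
Suffixed `stof.ko.bra.ni.li:k.fu.rof.fer` (8 syllables):
  Weights: 1 stof L, 2 ko L, 3 bra L, 4 ni L, 5 li:k H, 6 fu L, 7 rof L, 8 fer L.
  Heavy syllables in the domain: 5. The leftmost is syllable 5 (li:k).
  → primary stress on syllable 5.

no: stays on 5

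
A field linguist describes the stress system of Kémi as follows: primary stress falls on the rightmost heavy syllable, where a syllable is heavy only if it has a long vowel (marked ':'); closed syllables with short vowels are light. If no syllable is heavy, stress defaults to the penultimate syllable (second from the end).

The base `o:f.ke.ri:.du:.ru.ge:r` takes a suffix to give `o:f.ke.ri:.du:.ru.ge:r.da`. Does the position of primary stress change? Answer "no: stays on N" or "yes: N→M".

Base `o:f.ke.ri:.du:.ru.ge:r` (6 syllables):
  Weights: 1 o:f H, 2 ke L, 3 ri: H, 4 du: H, 5 ru L, 6 ge:r H.
  Heavy syllables in the domain: 1, 3, 4, 6. The rightmost is syllable 6 (ge:r).
  → primary stress on syllable 6.
Suffixed `o:f.ke.ri:.du:.ru.ge:r.da` (7 syllables):
  Weights: 1 o:f H, 2 ke L, 3 ri: H, 4 du: H, 5 ru L, 6 ge:r H, 7 da L.
  Heavy syllables in the domain: 1, 3, 4, 6. The rightmost is syllable 6 (ge:r).
  → primary stress on syllable 6.

no: stays on 6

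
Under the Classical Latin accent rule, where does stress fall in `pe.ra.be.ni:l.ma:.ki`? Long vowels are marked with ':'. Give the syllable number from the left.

Classical Latin: stress the penult if heavy (long vowel or closed), else the antepenult.
Weights: 4 ni:l H, 5 ma: H, 6 ki L.
The penult (syllable 5, ma:) is heavy, so it takes stress.
Stress on syllable 5: pe.ra.be.ni:l.ˈma:.ki.

5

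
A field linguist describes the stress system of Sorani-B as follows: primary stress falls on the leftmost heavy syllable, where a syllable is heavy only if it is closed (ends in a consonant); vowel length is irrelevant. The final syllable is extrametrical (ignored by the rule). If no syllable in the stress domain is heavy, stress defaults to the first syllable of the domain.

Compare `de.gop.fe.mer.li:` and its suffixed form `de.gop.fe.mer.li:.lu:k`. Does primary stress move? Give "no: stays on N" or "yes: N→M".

no: stays on 2

Base `de.gop.fe.mer.li:` (5 syllables):
  The final syllable (5, li:) is extrametrical; the stress domain is syllables 1–4.
  Weights: 1 de L, 2 gop H, 3 fe L, 4 mer H.
  Heavy syllables in the domain: 2, 4. The leftmost is syllable 2 (gop).
  → primary stress on syllable 2.
Suffixed `de.gop.fe.mer.li:.lu:k` (6 syllables):
  The final syllable (6, lu:k) is extrametrical; the stress domain is syllables 1–5.
  Weights: 1 de L, 2 gop H, 3 fe L, 4 mer H, 5 li: L.
  Heavy syllables in the domain: 2, 4. The leftmost is syllable 2 (gop).
  → primary stress on syllable 2.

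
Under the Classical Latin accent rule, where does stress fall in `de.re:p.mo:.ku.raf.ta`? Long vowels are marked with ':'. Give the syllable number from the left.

5

Classical Latin: stress the penult if heavy (long vowel or closed), else the antepenult.
Weights: 4 ku L, 5 raf H, 6 ta L.
The penult (syllable 5, raf) is heavy, so it takes stress.
Stress on syllable 5: de.re:p.mo:.ku.ˈraf.ta.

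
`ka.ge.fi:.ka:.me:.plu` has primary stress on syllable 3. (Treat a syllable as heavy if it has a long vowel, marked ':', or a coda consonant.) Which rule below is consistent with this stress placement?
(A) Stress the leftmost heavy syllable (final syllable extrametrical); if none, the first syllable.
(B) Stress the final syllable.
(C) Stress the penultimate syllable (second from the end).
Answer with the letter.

Rule A → syllable 3 ✓.
Rule B → syllable 6 (observed: 3).
Rule C → syllable 5 (observed: 3).

A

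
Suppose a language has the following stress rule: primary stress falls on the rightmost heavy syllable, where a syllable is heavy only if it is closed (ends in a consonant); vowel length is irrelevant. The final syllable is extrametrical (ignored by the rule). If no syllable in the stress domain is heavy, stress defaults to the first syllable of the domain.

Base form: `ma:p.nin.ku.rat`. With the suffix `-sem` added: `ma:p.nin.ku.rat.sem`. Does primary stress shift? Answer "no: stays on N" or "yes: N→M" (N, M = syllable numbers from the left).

Base `ma:p.nin.ku.rat` (4 syllables):
  The final syllable (4, rat) is extrametrical; the stress domain is syllables 1–3.
  Weights: 1 ma:p H, 2 nin H, 3 ku L.
  Heavy syllables in the domain: 1, 2. The rightmost is syllable 2 (nin).
  → primary stress on syllable 2.
Suffixed `ma:p.nin.ku.rat.sem` (5 syllables):
  The final syllable (5, sem) is extrametrical; the stress domain is syllables 1–4.
  Weights: 1 ma:p H, 2 nin H, 3 ku L, 4 rat H.
  Heavy syllables in the domain: 1, 2, 4. The rightmost is syllable 4 (rat).
  → primary stress on syllable 4.

yes: 2→4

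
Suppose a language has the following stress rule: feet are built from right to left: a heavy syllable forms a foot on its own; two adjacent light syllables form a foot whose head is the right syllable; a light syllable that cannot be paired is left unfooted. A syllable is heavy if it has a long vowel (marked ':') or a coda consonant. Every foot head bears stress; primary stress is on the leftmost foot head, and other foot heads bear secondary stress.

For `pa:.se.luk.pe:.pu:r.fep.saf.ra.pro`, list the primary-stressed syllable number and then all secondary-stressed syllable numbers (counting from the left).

Weights: 1 pa: H, 2 se L, 3 luk H, 4 pe: H, 5 pu:r H, 6 fep H, 7 saf H, 8 ra L, 9 pro L.
Parse right to left (heavy = foot alone; LL = one foot; stranded L unfooted): (ˈpa:) se (ˈluk) (ˈpe:) (ˈpu:r) (ˈfep) (ˈsaf) (ra.ˈpro).
Foot heads: 1, 3, 4, 5, 6, 7, 9.
Primary stress on the leftmost head = syllable 1.
Secondary stress on 3, 4, 5, 6, 7, 9: ˈpa:.se.ˌluk.ˌpe:.ˌpu:r.ˌfep.ˌsaf.ra.ˌpro.

primary 1, secondary 3, 4, 5, 6, 7, 9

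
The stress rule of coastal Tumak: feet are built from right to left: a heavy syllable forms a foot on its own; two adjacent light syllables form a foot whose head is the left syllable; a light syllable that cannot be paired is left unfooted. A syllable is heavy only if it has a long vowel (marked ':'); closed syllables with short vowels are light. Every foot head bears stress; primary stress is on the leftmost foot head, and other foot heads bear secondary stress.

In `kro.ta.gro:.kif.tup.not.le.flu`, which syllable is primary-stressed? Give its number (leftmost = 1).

1

Weights: 1 kro L, 2 ta L, 3 gro: H, 4 kif L, 5 tup L, 6 not L, 7 le L, 8 flu L.
Parse right to left (heavy = foot alone; LL = one foot; stranded L unfooted): (ˈkro.ta) (ˈgro:) kif (ˈtup.not) (ˈle.flu).
Foot heads: 1, 3, 5, 7.
Primary stress on the leftmost head = syllable 1.
Primary stress: syllable 1 → ˈkro.ta.gro:.kif.tup.not.le.flu.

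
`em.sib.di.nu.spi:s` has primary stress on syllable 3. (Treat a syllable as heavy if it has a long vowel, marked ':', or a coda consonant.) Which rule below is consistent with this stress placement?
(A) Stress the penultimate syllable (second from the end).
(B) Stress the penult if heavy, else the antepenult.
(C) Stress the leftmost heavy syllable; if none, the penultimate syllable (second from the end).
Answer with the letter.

Rule A → syllable 4 (observed: 3).
Rule B → syllable 3 ✓.
Rule C → syllable 1 (observed: 3).

B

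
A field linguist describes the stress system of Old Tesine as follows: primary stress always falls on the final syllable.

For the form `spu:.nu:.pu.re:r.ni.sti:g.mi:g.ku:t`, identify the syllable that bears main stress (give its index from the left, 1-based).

8

The word has 8 syllables; the final syllable is syllable 8 (ku:t).
Primary stress: syllable 8 → spu:.nu:.pu.re:r.ni.sti:g.mi:g.ˈku:t.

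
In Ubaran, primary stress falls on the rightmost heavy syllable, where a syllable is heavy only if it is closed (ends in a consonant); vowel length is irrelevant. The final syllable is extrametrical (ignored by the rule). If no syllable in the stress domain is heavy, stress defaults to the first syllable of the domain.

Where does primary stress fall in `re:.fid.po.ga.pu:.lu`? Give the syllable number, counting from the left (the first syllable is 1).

The final syllable (6, lu) is extrametrical; the stress domain is syllables 1–5.
Weights: 1 re: L, 2 fid H, 3 po L, 4 ga L, 5 pu: L.
Heavy syllables in the domain: 2. The rightmost is syllable 2 (fid).
Primary stress: syllable 2 → re:.ˈfid.po.ga.pu:.lu.

2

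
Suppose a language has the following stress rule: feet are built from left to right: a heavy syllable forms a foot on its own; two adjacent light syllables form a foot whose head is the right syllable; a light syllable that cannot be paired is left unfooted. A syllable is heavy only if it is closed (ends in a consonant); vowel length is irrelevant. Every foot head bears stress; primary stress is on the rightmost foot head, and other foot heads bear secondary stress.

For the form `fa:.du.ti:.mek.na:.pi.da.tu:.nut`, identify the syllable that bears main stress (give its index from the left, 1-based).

Weights: 1 fa: L, 2 du L, 3 ti: L, 4 mek H, 5 na: L, 6 pi L, 7 da L, 8 tu: L, 9 nut H.
Parse left to right (heavy = foot alone; LL = one foot; stranded L unfooted): (fa:.ˈdu) ti: (ˈmek) (na:.ˈpi) (da.ˈtu:) (ˈnut).
Foot heads: 2, 4, 6, 8, 9.
Primary stress on the rightmost head = syllable 9.
Primary stress: syllable 9 → fa:.du.ti:.mek.na:.pi.da.tu:.ˈnut.

9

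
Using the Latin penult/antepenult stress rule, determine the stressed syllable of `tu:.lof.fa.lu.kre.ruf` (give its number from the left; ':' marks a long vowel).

4

Classical Latin: stress the penult if heavy (long vowel or closed), else the antepenult.
Weights: 4 lu L, 5 kre L, 6 ruf H.
The penult (syllable 5, kre) is light, so stress falls on the antepenult (syllable 4, lu).
Stress on syllable 4: tu:.lof.fa.ˈlu.kre.ruf.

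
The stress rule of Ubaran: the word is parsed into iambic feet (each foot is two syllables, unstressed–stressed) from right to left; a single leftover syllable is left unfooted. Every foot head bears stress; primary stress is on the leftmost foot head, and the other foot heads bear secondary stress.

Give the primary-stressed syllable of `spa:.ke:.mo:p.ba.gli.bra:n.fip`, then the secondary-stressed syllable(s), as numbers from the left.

Parse right to left into iambic (σˈσ) feet: spa: (ke:.ˈmo:p) (ba.ˈgli) (bra:n.ˈfip). Syllable 1 is left unfooted.
Foot heads (stressed positions): 3, 5, 7.
End Rule Leftmost: primary stress on the leftmost head = syllable 3.
Secondary stress on 5, 7: spa:.ke:.ˈmo:p.ba.ˌgli.bra:n.ˌfip.

primary 3, secondary 5, 7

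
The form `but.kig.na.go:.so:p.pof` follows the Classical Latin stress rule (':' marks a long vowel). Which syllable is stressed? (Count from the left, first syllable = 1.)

Classical Latin: stress the penult if heavy (long vowel or closed), else the antepenult.
Weights: 4 go: H, 5 so:p H, 6 pof H.
The penult (syllable 5, so:p) is heavy, so it takes stress.
Stress on syllable 5: but.kig.na.go:.ˈso:p.pof.

5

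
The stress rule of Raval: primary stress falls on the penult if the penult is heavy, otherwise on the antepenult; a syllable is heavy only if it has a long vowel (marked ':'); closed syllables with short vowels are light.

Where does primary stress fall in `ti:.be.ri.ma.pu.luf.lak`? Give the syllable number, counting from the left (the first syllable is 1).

5

Weights: 5 pu L, 6 luf L, 7 lak L.
The penult (syllable 6, luf) is light, so stress falls on the antepenult (syllable 5, pu).
Primary stress: syllable 5 → ti:.be.ri.ma.ˈpu.luf.lak.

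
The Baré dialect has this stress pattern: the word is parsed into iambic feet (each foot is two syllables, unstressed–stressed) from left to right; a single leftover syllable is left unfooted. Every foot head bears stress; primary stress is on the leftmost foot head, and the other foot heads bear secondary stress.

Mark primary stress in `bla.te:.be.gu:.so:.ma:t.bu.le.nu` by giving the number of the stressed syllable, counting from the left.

Parse left to right into iambic (σˈσ) feet: (bla.ˈte:) (be.ˈgu:) (so:.ˈma:t) (bu.ˈle) nu. Syllable 9 is left unfooted.
Foot heads (stressed positions): 2, 4, 6, 8.
End Rule Leftmost: primary stress on the leftmost head = syllable 2.
Primary stress: syllable 2 → bla.ˈte:.be.gu:.so:.ma:t.bu.le.nu.

2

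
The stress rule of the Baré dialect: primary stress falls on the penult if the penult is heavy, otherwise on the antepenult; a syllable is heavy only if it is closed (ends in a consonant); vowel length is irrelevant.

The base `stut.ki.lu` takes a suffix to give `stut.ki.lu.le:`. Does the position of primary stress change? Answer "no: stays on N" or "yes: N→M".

Base `stut.ki.lu` (3 syllables):
  Weights: 1 stut H, 2 ki L, 3 lu L.
  The penult (syllable 2, ki) is light, so stress falls on the antepenult (syllable 1, stut).
  → primary stress on syllable 1.
Suffixed `stut.ki.lu.le:` (4 syllables):
  Weights: 2 ki L, 3 lu L, 4 le: L.
  The penult (syllable 3, lu) is light, so stress falls on the antepenult (syllable 2, ki).
  → primary stress on syllable 2.

yes: 1→2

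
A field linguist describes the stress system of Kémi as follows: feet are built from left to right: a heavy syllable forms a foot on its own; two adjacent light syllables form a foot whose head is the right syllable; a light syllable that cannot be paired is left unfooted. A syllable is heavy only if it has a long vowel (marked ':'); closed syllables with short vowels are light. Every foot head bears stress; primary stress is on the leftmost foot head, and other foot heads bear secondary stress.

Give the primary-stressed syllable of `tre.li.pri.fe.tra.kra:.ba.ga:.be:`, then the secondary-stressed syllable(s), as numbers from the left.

Weights: 1 tre L, 2 li L, 3 pri L, 4 fe L, 5 tra L, 6 kra: H, 7 ba L, 8 ga: H, 9 be: H.
Parse left to right (heavy = foot alone; LL = one foot; stranded L unfooted): (tre.ˈli) (pri.ˈfe) tra (ˈkra:) ba (ˈga:) (ˈbe:).
Foot heads: 2, 4, 6, 8, 9.
Primary stress on the leftmost head = syllable 2.
Secondary stress on 4, 6, 8, 9: tre.ˈli.pri.ˌfe.tra.ˌkra:.ba.ˌga:.ˌbe:.

primary 2, secondary 4, 6, 8, 9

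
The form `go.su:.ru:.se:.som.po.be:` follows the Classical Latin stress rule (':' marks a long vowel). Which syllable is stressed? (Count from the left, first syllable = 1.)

5

Classical Latin: stress the penult if heavy (long vowel or closed), else the antepenult.
Weights: 5 som H, 6 po L, 7 be: H.
The penult (syllable 6, po) is light, so stress falls on the antepenult (syllable 5, som).
Stress on syllable 5: go.su:.ru:.se:.ˈsom.po.be:.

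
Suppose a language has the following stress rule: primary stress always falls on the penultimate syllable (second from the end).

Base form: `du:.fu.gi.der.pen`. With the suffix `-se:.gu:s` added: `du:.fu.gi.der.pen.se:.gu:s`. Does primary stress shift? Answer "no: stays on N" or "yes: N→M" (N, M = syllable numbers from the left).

yes: 4→6

Base `du:.fu.gi.der.pen` (5 syllables):
  The word has 5 syllables; the penultimate syllable (second from the end) is syllable 4 (der).
  → primary stress on syllable 4.
Suffixed `du:.fu.gi.der.pen.se:.gu:s` (7 syllables):
  The word has 7 syllables; the penultimate syllable (second from the end) is syllable 6 (se:).
  → primary stress on syllable 6.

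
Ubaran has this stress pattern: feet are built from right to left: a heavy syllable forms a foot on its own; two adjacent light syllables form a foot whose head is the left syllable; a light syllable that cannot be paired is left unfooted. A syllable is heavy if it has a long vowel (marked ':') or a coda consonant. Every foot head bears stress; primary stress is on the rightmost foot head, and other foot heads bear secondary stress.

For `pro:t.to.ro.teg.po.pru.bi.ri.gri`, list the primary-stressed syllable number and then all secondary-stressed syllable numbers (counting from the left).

Weights: 1 pro:t H, 2 to L, 3 ro L, 4 teg H, 5 po L, 6 pru L, 7 bi L, 8 ri L, 9 gri L.
Parse right to left (heavy = foot alone; LL = one foot; stranded L unfooted): (ˈpro:t) (ˈto.ro) (ˈteg) po (ˈpru.bi) (ˈri.gri).
Foot heads: 1, 2, 4, 6, 8.
Primary stress on the rightmost head = syllable 8.
Secondary stress on 1, 2, 4, 6: ˌpro:t.ˌto.ro.ˌteg.po.ˌpru.bi.ˈri.gri.

primary 8, secondary 1, 2, 4, 6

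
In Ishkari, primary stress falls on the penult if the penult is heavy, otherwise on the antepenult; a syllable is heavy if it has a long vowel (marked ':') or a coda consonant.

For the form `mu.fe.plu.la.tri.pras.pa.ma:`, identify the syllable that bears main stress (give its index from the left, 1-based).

Weights: 6 pras H, 7 pa L, 8 ma: H.
The penult (syllable 7, pa) is light, so stress falls on the antepenult (syllable 6, pras).
Primary stress: syllable 6 → mu.fe.plu.la.tri.ˈpras.pa.ma:.

6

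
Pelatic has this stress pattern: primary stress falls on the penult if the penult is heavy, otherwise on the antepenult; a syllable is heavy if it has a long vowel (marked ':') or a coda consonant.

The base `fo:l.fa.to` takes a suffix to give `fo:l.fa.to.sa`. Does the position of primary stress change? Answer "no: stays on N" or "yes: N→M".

yes: 1→2

Base `fo:l.fa.to` (3 syllables):
  Weights: 1 fo:l H, 2 fa L, 3 to L.
  The penult (syllable 2, fa) is light, so stress falls on the antepenult (syllable 1, fo:l).
  → primary stress on syllable 1.
Suffixed `fo:l.fa.to.sa` (4 syllables):
  Weights: 2 fa L, 3 to L, 4 sa L.
  The penult (syllable 3, to) is light, so stress falls on the antepenult (syllable 2, fa).
  → primary stress on syllable 2.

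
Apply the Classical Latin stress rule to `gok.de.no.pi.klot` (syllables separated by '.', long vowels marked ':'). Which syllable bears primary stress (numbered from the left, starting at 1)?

3

Classical Latin: stress the penult if heavy (long vowel or closed), else the antepenult.
Weights: 3 no L, 4 pi L, 5 klot H.
The penult (syllable 4, pi) is light, so stress falls on the antepenult (syllable 3, no).
Stress on syllable 3: gok.de.ˈno.pi.klot.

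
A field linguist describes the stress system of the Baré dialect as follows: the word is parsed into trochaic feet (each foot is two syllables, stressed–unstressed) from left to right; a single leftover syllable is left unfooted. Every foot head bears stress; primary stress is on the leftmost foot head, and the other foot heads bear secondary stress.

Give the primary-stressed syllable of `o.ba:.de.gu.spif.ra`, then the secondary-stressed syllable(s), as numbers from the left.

primary 1, secondary 3, 5

Parse left to right into trochaic (ˈσσ) feet: (ˈo.ba:) (ˈde.gu) (ˈspif.ra).
Foot heads (stressed positions): 1, 3, 5.
End Rule Leftmost: primary stress on the leftmost head = syllable 1.
Secondary stress on 3, 5: ˈo.ba:.ˌde.gu.ˌspif.ra.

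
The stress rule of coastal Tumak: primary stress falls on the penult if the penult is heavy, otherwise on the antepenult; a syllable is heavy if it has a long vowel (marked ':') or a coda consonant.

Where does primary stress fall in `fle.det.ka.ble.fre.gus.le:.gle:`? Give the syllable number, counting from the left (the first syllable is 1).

7

Weights: 6 gus H, 7 le: H, 8 gle: H.
The penult (syllable 7, le:) is heavy, so it takes stress.
Primary stress: syllable 7 → fle.det.ka.ble.fre.gus.ˈle:.gle:.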